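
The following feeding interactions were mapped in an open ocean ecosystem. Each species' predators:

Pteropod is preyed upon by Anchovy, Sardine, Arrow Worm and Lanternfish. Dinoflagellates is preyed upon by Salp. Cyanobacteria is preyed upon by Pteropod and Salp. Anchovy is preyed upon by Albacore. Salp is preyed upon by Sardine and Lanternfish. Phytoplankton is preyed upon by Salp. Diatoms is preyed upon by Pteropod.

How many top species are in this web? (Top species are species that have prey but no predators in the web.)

4

Top species (has prey, but nothing eats it): Arrow Worm, Lanternfish, Sardine, Albacore.
Count: 4.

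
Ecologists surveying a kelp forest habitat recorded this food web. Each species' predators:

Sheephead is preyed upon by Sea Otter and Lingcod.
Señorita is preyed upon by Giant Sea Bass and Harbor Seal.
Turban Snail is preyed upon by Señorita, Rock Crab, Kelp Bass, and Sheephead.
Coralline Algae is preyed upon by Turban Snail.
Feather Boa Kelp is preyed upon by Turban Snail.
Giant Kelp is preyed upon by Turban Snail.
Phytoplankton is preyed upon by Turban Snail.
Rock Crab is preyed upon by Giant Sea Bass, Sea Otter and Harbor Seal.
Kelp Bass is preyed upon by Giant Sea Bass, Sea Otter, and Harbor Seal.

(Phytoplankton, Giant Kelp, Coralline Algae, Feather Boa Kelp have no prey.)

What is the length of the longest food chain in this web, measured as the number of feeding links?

One longest chain: Phytoplankton → Turban Snail → Señorita → Harbor Seal.
It has 4 species and 3 links.

3 links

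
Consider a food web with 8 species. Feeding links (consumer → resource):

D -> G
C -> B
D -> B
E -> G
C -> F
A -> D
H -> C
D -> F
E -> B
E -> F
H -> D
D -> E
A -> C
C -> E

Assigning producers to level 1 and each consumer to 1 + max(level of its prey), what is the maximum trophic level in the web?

4

Producers (level 1): F, B, G.
F → E → C → H gives H level 4.
No species has a prey at level 4, so no species reaches level 5.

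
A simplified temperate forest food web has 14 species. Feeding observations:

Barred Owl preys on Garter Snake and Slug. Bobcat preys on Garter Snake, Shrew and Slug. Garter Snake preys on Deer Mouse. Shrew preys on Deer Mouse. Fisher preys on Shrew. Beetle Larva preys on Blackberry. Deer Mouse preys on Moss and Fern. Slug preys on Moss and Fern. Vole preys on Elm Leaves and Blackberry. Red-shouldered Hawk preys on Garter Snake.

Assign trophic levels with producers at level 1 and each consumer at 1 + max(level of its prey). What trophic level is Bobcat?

Moss is a producer → level 1.
Deer Mouse eats Moss (level 1); other prey at levels: Fern 1 → level 2.
Garter Snake eats Deer Mouse → level 3.
Bobcat eats Garter Snake (level 3); other prey at levels: Slug 2, Shrew 3 → level 4.

Trophic level 4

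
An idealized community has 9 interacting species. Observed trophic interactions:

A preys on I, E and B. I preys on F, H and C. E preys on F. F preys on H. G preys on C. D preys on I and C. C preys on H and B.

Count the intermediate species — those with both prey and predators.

Intermediate species (has both prey and predators): F, C, I, E.
Count: 4.

4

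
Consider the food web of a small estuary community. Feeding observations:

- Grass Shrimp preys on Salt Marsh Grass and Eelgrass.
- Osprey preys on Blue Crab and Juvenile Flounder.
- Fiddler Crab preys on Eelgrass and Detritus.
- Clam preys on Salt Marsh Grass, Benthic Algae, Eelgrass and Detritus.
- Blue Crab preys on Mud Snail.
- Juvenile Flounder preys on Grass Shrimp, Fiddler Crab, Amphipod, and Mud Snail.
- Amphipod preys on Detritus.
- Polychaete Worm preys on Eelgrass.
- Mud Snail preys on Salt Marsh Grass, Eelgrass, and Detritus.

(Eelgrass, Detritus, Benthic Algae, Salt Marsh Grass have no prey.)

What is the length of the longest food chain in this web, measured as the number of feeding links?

3 links

One longest chain: Eelgrass → Grass Shrimp → Juvenile Flounder → Osprey.
It has 4 species and 3 links.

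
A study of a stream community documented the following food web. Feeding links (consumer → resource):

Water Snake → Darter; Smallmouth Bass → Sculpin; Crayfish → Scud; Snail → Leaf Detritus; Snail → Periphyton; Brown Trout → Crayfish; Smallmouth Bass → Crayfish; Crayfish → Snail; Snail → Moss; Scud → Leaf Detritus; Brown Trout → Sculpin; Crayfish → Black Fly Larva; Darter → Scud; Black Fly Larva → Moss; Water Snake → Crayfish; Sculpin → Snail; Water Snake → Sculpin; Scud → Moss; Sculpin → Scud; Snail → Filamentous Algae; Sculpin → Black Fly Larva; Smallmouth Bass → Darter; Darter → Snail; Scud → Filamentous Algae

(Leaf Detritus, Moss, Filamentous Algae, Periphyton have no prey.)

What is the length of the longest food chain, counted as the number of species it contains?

One longest chain: Leaf Detritus → Scud → Sculpin → Brown Trout.
It has 4 species and 3 links.

4 species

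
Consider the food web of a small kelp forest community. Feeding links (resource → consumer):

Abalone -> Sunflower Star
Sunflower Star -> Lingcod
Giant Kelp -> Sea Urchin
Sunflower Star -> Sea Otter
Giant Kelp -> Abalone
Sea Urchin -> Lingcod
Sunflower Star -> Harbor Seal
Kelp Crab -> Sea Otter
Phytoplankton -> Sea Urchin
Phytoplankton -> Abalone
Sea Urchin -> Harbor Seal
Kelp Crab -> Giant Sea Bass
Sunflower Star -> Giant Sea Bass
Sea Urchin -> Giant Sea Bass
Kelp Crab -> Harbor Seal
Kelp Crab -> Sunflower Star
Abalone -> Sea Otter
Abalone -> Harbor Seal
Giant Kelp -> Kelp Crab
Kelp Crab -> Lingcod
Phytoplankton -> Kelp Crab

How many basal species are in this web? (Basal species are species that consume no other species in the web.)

2

Basal species (no prey listed): Giant Kelp, Phytoplankton.
Count: 2.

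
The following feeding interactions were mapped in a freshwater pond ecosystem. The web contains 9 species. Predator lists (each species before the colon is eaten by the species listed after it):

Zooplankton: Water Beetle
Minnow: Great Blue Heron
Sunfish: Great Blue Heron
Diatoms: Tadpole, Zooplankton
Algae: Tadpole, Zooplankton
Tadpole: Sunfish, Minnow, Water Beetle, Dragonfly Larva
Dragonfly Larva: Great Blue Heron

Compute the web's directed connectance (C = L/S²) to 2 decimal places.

C = 0.15

The web has S = 9 species and L = 12 feeding links.
C = L / S² = 12 / 81 = 0.1481 ≈ 0.15.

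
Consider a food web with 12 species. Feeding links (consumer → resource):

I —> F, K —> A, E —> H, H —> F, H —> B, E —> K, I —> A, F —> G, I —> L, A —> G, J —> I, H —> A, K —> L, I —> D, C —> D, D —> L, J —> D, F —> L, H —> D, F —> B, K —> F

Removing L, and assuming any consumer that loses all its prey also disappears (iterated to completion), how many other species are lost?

Remove L.
Round 1: D (all prey gone) → extinct.
Round 2: C (all prey gone) → extinct.
No further losses. Total secondary extinctions: 2.

2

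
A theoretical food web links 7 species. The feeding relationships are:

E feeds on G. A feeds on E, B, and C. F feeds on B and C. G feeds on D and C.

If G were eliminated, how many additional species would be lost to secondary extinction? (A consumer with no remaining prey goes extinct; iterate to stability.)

1

Remove G.
Round 1: E (all prey gone) → extinct.
No further losses. Total secondary extinctions: 1.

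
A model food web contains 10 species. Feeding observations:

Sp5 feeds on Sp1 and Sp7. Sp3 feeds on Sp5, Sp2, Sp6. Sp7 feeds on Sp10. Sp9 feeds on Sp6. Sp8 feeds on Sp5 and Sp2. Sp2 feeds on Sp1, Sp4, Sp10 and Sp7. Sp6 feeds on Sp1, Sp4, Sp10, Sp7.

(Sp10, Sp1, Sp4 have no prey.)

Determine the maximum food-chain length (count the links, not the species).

3 links

One longest chain: Sp10 → Sp7 → Sp6 → Sp9.
It has 4 species and 3 links.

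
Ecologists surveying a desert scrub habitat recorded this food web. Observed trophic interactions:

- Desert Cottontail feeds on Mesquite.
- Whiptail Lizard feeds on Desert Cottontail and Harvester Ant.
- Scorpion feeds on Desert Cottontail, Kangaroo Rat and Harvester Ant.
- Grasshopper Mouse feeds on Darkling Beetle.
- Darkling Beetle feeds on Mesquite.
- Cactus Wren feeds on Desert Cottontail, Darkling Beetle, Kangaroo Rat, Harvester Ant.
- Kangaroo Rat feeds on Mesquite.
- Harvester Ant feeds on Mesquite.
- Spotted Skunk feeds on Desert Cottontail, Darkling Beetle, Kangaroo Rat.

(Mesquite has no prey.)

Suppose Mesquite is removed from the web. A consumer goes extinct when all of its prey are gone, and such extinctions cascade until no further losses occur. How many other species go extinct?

Remove Mesquite.
Round 1: Kangaroo Rat (all prey gone), Harvester Ant (all prey gone), Desert Cottontail (all prey gone), Darkling Beetle (all prey gone) → extinct.
Round 2: Cactus Wren (all prey gone), Scorpion (all prey gone), Spotted Skunk (all prey gone), Grasshopper Mouse (all prey gone), Whiptail Lizard (all prey gone) → extinct.
No further losses. Total secondary extinctions: 9.

9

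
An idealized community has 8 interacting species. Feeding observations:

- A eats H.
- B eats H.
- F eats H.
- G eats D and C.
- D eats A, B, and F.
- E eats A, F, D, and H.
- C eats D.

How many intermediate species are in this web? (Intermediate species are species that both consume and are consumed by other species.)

5

Intermediate species (has both prey and predators): A, B, F, D, C.
Count: 5.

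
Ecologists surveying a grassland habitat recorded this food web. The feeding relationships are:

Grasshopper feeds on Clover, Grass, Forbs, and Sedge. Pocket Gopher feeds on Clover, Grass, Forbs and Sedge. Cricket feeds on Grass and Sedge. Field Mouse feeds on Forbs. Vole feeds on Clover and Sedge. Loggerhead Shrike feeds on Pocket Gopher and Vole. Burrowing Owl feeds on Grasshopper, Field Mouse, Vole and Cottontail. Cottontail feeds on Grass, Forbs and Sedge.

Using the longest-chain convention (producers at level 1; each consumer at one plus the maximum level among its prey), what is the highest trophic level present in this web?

Producers (level 1): Clover, Grass, Forbs, Sedge.
Grass → Cottontail → Burrowing Owl gives Burrowing Owl level 3.
No species has a prey at level 3, so no species reaches level 4.

3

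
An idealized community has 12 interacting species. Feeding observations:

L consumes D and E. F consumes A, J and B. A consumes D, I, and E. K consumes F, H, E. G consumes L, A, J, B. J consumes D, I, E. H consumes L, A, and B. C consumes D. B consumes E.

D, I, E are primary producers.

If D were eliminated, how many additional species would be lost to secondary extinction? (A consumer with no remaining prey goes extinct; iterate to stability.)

1

Remove D.
Round 1: C (all prey gone) → extinct.
No further losses. Total secondary extinctions: 1.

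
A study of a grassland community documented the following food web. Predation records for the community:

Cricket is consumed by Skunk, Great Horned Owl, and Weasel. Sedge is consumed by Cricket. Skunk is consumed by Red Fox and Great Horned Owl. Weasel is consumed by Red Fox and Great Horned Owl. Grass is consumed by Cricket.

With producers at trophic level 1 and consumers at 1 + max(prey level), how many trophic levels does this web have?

Producers (level 1): Sedge, Grass.
Sedge → Cricket → Weasel → Great Horned Owl gives Great Horned Owl level 4.
No species has a prey at level 4, so no species reaches level 5.

4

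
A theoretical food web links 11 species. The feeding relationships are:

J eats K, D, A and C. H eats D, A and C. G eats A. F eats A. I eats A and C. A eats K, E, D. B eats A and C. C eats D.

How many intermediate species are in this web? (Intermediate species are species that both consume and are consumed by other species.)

2

Intermediate species (has both prey and predators): C, A.
Count: 2.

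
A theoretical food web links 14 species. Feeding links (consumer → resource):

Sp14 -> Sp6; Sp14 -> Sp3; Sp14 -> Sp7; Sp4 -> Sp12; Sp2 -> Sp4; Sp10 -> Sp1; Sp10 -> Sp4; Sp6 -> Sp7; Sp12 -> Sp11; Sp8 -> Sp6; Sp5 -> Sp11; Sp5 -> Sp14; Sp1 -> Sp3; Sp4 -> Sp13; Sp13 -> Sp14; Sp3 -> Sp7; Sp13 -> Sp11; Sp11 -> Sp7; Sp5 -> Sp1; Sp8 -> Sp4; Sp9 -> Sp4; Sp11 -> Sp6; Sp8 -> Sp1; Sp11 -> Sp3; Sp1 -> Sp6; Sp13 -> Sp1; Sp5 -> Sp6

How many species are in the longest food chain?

One longest chain: Sp7 → Sp3 → Sp11 → Sp13 → Sp4 → Sp2.
It has 6 species and 5 links.

6 species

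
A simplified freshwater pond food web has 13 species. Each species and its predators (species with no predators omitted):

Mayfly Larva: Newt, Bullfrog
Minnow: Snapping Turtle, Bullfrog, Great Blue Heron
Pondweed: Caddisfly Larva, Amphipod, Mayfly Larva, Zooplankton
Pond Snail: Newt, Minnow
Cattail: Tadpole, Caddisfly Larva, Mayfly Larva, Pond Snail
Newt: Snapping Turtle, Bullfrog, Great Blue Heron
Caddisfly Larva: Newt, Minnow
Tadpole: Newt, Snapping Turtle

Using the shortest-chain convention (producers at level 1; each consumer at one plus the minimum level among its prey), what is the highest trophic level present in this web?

4

Producers (level 1): Pondweed, Cattail.
Following each consumer down to its lowest-level prey: Cattail → Tadpole → Newt → Great Blue Heron (levels 1 through 4).
All prey of Great Blue Heron (Newt 3, Minnow 3) are at level 3 or above, so Great Blue Heron is at level 1 + 3 = 4.
Every consumer has at least one prey at level 3 or below, so none exceeds level 4.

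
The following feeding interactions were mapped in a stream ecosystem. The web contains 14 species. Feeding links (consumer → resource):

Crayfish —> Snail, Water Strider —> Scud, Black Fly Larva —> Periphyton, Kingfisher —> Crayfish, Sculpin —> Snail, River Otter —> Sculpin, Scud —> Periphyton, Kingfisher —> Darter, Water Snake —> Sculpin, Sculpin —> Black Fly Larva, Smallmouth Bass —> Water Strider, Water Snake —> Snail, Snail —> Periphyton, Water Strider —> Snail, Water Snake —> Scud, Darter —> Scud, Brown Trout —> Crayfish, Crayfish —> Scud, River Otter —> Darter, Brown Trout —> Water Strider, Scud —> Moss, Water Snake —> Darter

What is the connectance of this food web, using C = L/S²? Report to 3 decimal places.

C = 0.112

The web has S = 14 species and L = 22 feeding links.
C = L / S² = 22 / 196 = 0.1122 ≈ 0.112.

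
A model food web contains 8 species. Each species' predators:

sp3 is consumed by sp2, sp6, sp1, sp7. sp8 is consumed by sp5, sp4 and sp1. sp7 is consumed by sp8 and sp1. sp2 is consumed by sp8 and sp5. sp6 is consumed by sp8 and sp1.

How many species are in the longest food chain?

4 species

One longest chain: sp3 → sp2 → sp8 → sp4.
It has 4 species and 3 links.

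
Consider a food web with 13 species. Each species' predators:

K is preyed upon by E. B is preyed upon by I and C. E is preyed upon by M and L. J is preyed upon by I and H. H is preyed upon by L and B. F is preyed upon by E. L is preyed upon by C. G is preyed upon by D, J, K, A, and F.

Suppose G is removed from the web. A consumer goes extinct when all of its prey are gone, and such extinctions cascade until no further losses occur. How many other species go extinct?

Remove G.
Round 1: D (all prey gone), K (all prey gone), A (all prey gone), J (all prey gone), F (all prey gone) → extinct.
Round 2: H (all prey gone), E (all prey gone) → extinct.
Round 3: B (all prey gone), L (all prey gone), M (all prey gone) → extinct.
Round 4: I (all prey gone), C (all prey gone) → extinct.
No further losses. Total secondary extinctions: 12.

12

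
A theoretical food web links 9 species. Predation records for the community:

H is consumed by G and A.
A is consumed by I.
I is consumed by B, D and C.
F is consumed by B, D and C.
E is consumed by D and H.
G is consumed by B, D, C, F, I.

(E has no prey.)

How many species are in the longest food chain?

5 species

One longest chain: E → H → G → F → B.
It has 5 species and 4 links.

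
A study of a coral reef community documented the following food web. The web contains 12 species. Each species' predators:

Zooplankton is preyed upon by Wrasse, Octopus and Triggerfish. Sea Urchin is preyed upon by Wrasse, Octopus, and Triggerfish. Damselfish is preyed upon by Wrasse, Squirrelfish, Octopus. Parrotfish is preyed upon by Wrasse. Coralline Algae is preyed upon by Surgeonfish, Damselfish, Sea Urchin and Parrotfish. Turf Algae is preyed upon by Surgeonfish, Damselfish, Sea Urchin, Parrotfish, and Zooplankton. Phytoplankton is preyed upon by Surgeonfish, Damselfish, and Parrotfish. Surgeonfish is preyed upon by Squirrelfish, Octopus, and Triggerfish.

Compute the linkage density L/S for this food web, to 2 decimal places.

L/S = 2.08

There are L = 25 links among S = 12 species.
L/S = 25/12 = 2.0833 ≈ 2.08.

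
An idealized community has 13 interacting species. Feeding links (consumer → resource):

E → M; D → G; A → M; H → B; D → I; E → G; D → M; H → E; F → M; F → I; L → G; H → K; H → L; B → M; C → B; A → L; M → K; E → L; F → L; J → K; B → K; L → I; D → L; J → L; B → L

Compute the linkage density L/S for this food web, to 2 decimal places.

L/S = 1.92

There are L = 25 links among S = 13 species.
L/S = 25/13 = 1.9231 ≈ 1.92.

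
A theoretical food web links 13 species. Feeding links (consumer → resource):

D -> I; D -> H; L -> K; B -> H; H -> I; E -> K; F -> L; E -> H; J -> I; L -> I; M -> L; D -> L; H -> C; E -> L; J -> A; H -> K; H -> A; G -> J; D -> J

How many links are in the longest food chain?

2 links

One longest chain: K → L → M.
It has 3 species and 2 links.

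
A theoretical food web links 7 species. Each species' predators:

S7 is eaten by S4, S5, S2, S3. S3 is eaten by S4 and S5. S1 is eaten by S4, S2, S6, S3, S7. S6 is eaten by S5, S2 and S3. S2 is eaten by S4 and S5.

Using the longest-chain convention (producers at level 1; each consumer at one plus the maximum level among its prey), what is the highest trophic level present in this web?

4

Producers (level 1): S1.
S1 → S7 → S3 → S4 gives S4 level 4.
No species has a prey at level 4, so no species reaches level 5.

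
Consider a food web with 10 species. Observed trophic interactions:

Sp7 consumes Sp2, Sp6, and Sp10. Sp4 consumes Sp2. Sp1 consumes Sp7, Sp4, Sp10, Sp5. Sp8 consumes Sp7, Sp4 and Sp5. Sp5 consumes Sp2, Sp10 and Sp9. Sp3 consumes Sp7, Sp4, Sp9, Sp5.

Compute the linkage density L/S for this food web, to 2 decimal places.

L/S = 1.80

There are L = 18 links among S = 10 species.
L/S = 18/10 = 1.8000 ≈ 1.80.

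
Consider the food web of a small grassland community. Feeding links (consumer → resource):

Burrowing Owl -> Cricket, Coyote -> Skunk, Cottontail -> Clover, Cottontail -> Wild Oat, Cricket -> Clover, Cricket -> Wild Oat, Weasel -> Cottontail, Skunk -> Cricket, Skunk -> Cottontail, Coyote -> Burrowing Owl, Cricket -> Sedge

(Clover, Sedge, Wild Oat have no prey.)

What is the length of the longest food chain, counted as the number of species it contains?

4 species

One longest chain: Clover → Cricket → Burrowing Owl → Coyote.
It has 4 species and 3 links.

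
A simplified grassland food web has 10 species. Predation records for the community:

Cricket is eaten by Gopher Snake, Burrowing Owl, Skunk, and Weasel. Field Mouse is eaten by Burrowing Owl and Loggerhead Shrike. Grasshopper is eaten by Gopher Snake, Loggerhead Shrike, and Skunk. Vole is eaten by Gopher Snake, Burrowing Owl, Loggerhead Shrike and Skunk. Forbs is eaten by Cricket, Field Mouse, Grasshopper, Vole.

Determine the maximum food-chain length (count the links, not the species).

2 links

One longest chain: Forbs → Grasshopper → Skunk.
It has 3 species and 2 links.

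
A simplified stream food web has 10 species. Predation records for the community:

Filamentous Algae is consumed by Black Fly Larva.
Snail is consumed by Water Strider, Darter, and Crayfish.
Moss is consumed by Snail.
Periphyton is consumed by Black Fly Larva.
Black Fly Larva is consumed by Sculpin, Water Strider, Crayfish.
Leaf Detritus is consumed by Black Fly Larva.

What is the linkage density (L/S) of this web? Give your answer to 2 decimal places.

There are L = 10 links among S = 10 species.
L/S = 10/10 = 1.0000 ≈ 1.00.

L/S = 1.00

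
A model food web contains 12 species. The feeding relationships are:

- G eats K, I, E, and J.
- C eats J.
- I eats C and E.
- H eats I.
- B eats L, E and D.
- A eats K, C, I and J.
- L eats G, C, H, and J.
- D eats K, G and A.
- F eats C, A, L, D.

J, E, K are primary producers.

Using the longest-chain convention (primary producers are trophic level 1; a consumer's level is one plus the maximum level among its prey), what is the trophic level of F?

Trophic level 6

J is a producer → level 1.
C eats J → level 2.
I eats C (level 2); other prey at levels: E 1 → level 3.
H eats I → level 4.
L eats H (level 4); other prey at levels: J 1, C 2, G 4 → level 5.
F eats L (level 5); other prey at levels: C 2, A 4, D 5 → level 6.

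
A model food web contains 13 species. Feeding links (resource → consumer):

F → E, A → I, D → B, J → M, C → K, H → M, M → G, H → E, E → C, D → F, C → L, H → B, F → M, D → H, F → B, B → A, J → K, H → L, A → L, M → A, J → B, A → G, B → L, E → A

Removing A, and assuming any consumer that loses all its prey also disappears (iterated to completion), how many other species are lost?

Remove A.
Round 1: I (all prey gone) → extinct.
No further losses. Total secondary extinctions: 1.

1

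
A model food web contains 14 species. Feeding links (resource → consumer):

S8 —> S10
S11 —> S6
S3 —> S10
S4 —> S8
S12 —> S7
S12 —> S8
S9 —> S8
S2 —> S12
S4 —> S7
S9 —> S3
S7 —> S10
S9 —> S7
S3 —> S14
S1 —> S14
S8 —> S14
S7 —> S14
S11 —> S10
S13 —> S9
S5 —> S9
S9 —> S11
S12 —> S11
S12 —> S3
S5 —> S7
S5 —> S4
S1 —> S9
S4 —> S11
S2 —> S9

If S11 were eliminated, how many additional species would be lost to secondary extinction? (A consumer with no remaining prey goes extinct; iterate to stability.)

Remove S11.
Round 1: S6 (all prey gone) → extinct.
No further losses. Total secondary extinctions: 1.

1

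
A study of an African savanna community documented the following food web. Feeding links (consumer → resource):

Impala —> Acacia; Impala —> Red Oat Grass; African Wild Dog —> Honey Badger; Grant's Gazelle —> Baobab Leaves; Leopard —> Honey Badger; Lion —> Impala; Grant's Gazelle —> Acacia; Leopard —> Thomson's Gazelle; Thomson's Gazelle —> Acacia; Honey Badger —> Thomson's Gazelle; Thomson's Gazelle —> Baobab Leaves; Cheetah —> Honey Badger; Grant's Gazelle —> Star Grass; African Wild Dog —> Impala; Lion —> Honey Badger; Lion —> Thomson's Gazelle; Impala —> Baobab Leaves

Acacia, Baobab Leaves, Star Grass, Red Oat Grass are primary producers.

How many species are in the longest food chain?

4 species

One longest chain: Acacia → Thomson's Gazelle → Honey Badger → African Wild Dog.
It has 4 species and 3 links.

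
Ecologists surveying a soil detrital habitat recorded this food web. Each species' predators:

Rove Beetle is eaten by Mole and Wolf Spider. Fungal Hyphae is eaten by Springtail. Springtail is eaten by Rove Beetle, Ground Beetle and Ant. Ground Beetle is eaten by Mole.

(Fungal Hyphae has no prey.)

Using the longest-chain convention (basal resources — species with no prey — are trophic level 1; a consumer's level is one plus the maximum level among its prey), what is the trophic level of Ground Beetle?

Trophic level 3

Fungal Hyphae has no prey (basal) → level 1.
Springtail eats Fungal Hyphae → level 2.
Ground Beetle eats Springtail → level 3.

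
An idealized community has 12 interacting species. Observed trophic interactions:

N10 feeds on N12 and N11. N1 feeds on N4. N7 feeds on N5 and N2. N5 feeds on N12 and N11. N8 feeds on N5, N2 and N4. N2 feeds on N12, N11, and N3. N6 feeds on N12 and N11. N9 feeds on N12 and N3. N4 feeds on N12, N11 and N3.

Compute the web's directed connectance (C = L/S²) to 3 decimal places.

The web has S = 12 species and L = 20 feeding links.
C = L / S² = 20 / 144 = 0.1389 ≈ 0.139.

C = 0.139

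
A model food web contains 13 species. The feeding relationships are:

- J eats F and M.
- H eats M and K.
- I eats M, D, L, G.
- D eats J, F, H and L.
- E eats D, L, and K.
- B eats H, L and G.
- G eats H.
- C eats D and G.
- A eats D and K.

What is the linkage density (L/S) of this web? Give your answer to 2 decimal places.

L/S = 1.77

There are L = 23 links among S = 13 species.
L/S = 23/13 = 1.7692 ≈ 1.77.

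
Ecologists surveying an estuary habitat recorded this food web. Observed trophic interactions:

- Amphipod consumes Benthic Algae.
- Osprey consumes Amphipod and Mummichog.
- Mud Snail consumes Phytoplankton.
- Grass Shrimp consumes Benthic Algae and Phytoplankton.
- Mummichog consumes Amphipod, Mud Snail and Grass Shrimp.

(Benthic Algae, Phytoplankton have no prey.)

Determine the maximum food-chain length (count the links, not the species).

3 links

One longest chain: Benthic Algae → Grass Shrimp → Mummichog → Osprey.
It has 4 species and 3 links.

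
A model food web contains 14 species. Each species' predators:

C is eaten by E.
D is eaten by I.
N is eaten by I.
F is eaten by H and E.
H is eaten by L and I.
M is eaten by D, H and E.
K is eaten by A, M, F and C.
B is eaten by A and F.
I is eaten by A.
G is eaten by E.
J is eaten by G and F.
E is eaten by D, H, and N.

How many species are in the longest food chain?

6 species

One longest chain: J → G → E → H → I → A.
It has 6 species and 5 links.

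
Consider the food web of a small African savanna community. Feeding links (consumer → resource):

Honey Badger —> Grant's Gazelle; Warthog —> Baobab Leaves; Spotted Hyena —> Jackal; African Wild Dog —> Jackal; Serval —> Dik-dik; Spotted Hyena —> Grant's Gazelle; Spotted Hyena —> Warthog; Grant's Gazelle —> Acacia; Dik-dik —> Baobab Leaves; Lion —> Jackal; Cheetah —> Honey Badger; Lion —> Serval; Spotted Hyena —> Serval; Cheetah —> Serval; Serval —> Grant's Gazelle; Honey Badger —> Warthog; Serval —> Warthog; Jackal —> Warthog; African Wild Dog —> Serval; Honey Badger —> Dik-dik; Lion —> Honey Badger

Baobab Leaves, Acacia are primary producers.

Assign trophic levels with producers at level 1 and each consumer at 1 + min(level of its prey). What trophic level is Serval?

Baobab Leaves is a producer → level 1.
Warthog eats Baobab Leaves → level 2.
Serval eats Warthog → level 3.
No prey of Serval is below level 2, so 3 is the minimum.

Trophic level 3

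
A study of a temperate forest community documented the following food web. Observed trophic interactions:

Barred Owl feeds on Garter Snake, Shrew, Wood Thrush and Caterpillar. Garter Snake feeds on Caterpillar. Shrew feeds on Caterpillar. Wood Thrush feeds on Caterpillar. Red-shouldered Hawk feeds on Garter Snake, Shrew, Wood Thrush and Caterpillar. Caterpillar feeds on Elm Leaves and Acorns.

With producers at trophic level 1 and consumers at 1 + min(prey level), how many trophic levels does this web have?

3

Producers (level 1): Acorns, Elm Leaves.
Following each consumer down to its lowest-level prey: Acorns → Caterpillar → Barred Owl (levels 1 through 3).
All prey of Barred Owl (Caterpillar 2, Shrew 3, Wood Thrush 3, Garter Snake 3) are at level 2 or above, so Barred Owl is at level 1 + 2 = 3.
Every consumer has at least one prey at level 2 or below, so none exceeds level 3.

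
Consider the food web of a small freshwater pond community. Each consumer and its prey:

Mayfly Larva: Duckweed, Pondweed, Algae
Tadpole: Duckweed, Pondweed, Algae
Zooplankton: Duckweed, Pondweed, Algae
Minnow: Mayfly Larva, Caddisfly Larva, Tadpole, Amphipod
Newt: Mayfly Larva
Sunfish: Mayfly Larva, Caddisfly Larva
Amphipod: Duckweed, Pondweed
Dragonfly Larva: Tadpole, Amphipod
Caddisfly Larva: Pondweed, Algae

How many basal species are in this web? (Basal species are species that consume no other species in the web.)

3

Basal species (no prey listed): Duckweed, Pondweed, Algae.
Count: 3.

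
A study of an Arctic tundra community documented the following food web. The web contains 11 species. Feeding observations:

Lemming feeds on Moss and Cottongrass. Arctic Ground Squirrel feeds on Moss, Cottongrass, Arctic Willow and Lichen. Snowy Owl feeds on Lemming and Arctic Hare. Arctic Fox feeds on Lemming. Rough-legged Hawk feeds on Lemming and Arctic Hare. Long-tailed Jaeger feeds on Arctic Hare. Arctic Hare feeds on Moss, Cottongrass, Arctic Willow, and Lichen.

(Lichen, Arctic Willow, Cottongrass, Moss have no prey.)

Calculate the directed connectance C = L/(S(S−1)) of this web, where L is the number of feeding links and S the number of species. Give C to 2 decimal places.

The web has S = 11 species and L = 16 feeding links.
C = L / (S(S−1)) = 16 / 110 = 0.1455 ≈ 0.15.

C = 0.15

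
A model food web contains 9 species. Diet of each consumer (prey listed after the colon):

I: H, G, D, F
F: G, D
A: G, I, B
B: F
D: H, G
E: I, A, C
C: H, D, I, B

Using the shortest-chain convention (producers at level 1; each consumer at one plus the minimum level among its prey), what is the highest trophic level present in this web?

Producers (level 1): H, G.
Following each consumer down to its lowest-level prey: H → I → E (levels 1 through 3).
All prey of E (I 2, A 2, C 2) are at level 2 or above, so E is at level 1 + 2 = 3.
Every consumer has at least one prey at level 2 or below, so none exceeds level 3.

3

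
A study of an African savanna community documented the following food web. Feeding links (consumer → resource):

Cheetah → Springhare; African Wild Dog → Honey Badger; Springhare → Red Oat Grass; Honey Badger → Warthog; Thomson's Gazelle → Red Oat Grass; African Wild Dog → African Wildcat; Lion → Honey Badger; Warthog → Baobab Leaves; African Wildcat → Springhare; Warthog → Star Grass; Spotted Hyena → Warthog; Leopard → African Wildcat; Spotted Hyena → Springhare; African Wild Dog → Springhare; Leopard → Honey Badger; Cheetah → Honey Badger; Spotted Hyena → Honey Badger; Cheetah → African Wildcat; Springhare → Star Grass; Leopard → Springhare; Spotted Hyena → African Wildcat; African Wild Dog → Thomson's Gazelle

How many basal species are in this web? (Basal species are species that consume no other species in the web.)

3

Basal species (no prey listed): Star Grass, Red Oat Grass, Baobab Leaves.
Count: 3.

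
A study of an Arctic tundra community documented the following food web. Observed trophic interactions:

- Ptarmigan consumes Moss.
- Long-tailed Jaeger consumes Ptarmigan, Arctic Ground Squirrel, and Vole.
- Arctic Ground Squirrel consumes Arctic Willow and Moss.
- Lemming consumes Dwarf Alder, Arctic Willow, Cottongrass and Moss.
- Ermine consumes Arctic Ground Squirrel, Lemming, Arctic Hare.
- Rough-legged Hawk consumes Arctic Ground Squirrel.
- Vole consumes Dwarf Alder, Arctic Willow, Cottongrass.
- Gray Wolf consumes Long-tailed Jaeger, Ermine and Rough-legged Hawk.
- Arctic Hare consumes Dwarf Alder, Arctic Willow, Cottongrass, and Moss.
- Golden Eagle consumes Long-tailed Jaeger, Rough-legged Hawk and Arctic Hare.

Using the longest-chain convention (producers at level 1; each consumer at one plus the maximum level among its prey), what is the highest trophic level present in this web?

4

Producers (level 1): Arctic Willow, Dwarf Alder, Moss, Cottongrass.
Arctic Willow → Arctic Ground Squirrel → Long-tailed Jaeger → Gray Wolf gives Gray Wolf level 4.
No species has a prey at level 4, so no species reaches level 5.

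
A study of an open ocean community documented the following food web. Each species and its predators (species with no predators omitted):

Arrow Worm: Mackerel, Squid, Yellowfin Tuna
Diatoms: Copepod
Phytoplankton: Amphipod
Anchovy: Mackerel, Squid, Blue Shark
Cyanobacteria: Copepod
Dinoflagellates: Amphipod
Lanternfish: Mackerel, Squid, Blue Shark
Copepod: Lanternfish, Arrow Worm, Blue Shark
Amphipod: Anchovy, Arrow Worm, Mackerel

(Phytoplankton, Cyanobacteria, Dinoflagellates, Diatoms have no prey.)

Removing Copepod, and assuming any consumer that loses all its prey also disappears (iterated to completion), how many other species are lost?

1

Remove Copepod.
Round 1: Lanternfish (all prey gone) → extinct.
No further losses. Total secondary extinctions: 1.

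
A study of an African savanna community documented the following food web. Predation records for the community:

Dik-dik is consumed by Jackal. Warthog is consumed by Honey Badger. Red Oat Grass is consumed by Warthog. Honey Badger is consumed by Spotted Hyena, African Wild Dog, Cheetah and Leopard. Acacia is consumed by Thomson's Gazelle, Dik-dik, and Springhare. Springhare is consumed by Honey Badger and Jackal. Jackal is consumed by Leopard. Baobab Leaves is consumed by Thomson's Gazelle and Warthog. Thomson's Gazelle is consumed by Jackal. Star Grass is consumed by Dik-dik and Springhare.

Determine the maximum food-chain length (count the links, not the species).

3 links

One longest chain: Acacia → Springhare → Honey Badger → Leopard.
It has 4 species and 3 links.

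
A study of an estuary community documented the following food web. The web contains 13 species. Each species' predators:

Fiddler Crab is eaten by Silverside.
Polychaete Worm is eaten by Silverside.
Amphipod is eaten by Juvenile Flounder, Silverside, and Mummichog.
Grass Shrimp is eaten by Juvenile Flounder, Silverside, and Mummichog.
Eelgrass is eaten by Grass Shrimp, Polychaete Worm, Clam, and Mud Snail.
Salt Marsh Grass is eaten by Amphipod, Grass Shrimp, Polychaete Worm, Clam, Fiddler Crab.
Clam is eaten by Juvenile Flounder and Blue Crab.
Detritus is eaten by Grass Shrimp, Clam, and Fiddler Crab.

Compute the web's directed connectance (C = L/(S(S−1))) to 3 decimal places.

The web has S = 13 species and L = 22 feeding links.
C = L / (S(S−1)) = 22 / 156 = 0.1410 ≈ 0.141.

C = 0.141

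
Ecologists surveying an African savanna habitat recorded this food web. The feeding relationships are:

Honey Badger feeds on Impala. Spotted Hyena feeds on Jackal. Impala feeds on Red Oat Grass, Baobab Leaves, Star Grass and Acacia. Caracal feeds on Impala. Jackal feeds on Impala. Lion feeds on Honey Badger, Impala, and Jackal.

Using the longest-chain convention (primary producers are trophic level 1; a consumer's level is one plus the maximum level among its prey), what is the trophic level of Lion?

Trophic level 4

Baobab Leaves is a producer → level 1.
Impala eats Baobab Leaves (level 1); other prey at levels: Red Oat Grass 1, Acacia 1, Star Grass 1 → level 2.
Jackal eats Impala → level 3.
Lion eats Jackal (level 3); other prey at levels: Impala 2, Honey Badger 3 → level 4.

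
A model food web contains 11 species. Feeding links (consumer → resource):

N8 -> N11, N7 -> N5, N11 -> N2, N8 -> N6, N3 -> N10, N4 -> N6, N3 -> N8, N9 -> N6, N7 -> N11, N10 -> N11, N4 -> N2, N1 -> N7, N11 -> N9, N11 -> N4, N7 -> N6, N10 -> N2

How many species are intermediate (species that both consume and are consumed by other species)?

6

Intermediate species (has both prey and predators): N9, N4, N11, N7, N8, N10.
Count: 6.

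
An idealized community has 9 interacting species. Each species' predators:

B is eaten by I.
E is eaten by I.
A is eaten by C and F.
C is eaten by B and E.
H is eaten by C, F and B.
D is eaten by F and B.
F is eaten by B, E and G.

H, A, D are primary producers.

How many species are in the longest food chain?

4 species

One longest chain: H → C → E → I.
It has 4 species and 3 links.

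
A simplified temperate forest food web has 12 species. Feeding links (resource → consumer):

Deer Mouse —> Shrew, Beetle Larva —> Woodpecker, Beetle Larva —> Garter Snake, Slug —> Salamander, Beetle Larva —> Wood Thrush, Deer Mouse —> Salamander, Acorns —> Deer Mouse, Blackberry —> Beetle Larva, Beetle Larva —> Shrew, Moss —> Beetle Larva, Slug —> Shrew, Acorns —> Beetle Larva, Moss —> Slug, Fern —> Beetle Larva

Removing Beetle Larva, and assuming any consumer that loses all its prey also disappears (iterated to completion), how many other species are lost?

Remove Beetle Larva.
Round 1: Wood Thrush (all prey gone), Woodpecker (all prey gone), Garter Snake (all prey gone) → extinct.
No further losses. Total secondary extinctions: 3.

3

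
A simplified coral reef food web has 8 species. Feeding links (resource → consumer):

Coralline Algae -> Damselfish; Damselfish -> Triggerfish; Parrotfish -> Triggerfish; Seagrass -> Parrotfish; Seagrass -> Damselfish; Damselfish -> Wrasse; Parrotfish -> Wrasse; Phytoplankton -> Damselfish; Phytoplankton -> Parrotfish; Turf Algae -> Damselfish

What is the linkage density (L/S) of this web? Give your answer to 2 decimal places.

L/S = 1.25

There are L = 10 links among S = 8 species.
L/S = 10/8 = 1.2500 ≈ 1.25.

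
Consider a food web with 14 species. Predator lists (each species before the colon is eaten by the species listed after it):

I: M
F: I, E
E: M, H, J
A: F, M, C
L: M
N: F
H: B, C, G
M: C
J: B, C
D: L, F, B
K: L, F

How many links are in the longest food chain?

4 links

One longest chain: K → F → E → H → B.
It has 5 species and 4 links.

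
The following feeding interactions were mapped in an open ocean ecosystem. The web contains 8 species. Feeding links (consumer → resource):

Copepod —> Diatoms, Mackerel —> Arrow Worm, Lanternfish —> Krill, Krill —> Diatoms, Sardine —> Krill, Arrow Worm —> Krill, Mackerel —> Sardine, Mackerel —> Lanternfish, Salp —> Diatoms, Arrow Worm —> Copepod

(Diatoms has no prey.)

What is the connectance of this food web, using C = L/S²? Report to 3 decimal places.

C = 0.156

The web has S = 8 species and L = 10 feeding links.
C = L / S² = 10 / 64 = 0.1562 ≈ 0.156.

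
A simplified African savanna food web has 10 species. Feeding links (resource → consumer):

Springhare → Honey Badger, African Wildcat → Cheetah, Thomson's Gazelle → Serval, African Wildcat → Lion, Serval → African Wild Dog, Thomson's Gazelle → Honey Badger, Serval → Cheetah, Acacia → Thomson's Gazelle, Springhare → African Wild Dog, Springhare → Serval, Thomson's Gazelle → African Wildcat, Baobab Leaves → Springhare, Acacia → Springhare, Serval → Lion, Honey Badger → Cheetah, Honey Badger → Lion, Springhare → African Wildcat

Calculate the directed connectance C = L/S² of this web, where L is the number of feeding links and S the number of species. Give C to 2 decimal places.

The web has S = 10 species and L = 17 feeding links.
C = L / S² = 17 / 100 = 0.1700 ≈ 0.17.

C = 0.17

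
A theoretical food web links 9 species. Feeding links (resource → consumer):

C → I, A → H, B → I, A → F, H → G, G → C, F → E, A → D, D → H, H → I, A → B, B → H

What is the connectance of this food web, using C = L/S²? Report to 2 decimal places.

C = 0.15

The web has S = 9 species and L = 12 feeding links.
C = L / S² = 12 / 81 = 0.1481 ≈ 0.15.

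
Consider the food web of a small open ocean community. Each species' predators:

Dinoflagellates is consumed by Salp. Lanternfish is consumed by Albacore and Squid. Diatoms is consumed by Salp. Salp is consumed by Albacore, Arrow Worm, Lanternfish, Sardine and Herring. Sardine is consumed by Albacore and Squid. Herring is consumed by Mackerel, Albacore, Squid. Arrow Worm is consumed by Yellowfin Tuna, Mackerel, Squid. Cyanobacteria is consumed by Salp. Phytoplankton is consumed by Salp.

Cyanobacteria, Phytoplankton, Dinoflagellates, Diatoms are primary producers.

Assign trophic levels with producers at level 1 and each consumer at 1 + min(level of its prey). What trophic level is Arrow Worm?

Trophic level 3

Cyanobacteria is a producer → level 1.
Salp eats Cyanobacteria → level 2.
Arrow Worm eats Salp → level 3.
No prey of Arrow Worm is below level 2, so 3 is the minimum.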